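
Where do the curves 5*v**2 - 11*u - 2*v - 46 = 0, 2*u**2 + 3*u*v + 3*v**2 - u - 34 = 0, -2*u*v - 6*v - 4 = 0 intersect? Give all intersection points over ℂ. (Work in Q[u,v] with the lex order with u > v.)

Compute a lex Gröbner basis by Buchberger's algorithm.
f_1 = -11*u + 5*v**2 - 2*v - 46, LT = u.
f_2 = 2*u**2 + 3*u*v - u + 3*v**2 - 34, LT = u**2.
f_3 = -2*u*v - 6*v - 4, LT = u*v.

S(f_1,f_2): lcm = u**2. S = -5/11*u*v**2 - 29/22*u*v + 103/22*u - 3/2*v**2 + 17.
  leading term u*v**2: subtract (5/121*v**2)·f_1 from -5/11*u*v**2 - 29/22*u*v + 103/22*u - 3/2*v**2 + 17 → -29/22*u*v + 103/22*u - 25/121*v**4 + 10/121*v**3 + 97/242*v**2 + 17
  leading term u*v: subtract (29/242*v)·f_1 from -29/22*u*v + 103/22*u - 25/121*v**4 + 10/121*v**3 + 97/242*v**2 + 17 → 103/22*u - 25/121*v**4 - 125/242*v**3 + 155/242*v**2 + 667/121*v + 17
  leading term u: subtract (-103/242)·f_1 from 103/22*u - 25/121*v**4 - 125/242*v**3 + 155/242*v**2 + 667/121*v + 17 → -25/121*v**4 - 125/242*v**3 + 335/121*v**2 + 564/121*v - 312/121
  leading term v**4: no divisor's leading term divides it; move -25/121*v**4 to the remainder.
  leading term v**3: no divisor's leading term divides it; move -125/242*v**3 to the remainder.
  leading term v**2: no divisor's leading term divides it; move 335/121*v**2 to the remainder.
  leading term v: no divisor's leading term divides it; move 564/121*v to the remainder.
  leading term 1: no divisor's leading term divides it; move -312/121 to the remainder.
  remainder -25/121*v**4 - 125/242*v**3 + 335/121*v**2 + 564/121*v - 312/121 ≠ 0; add h_4 = -25/121*v**4 - 125/242*v**3 + 335/121*v**2 + 564/121*v - 312/121 to the basis.

S(f_1,f_3): lcm = u*v. S = -5/11*v**3 + 2/11*v**2 + 13/11*v - 2.
  leading term v**3: no divisor's leading term divides it; move -5/11*v**3 to the remainder.
  leading term v**2: no divisor's leading term divides it; move 2/11*v**2 to the remainder.
  leading term v: no divisor's leading term divides it; move 13/11*v to the remainder.
  leading term 1: no divisor's leading term divides it; move -2 to the remainder.
  remainder -5/11*v**3 + 2/11*v**2 + 13/11*v - 2 ≠ 0; add h_5 = -5/11*v**3 + 2/11*v**2 + 13/11*v - 2 to the basis.

S(f_2,f_3): lcm = u**2*v. S = 3/2*u*v**2 - 7/2*u*v - 2*u + 3/2*v**3 - 17*v.
  leading term u*v**2: subtract (-3/22*v**2)·f_1 from 3/2*u*v**2 - 7/2*u*v - 2*u + 3/2*v**3 - 17*v → -7/2*u*v - 2*u + 15/22*v**4 + 27/22*v**3 - 69/11*v**2 - 17*v
  leading term u*v: subtract (7/22*v)·f_1 from -7/2*u*v - 2*u + 15/22*v**4 + 27/22*v**3 - 69/11*v**2 - 17*v → -2*u + 15/22*v**4 - 4/11*v**3 - 62/11*v**2 - 26/11*v
  leading term u: subtract (2/11)·f_1 from -2*u + 15/22*v**4 - 4/11*v**3 - 62/11*v**2 - 26/11*v → 15/22*v**4 - 4/11*v**3 - 72/11*v**2 - 2*v + 92/11
  leading term v**4: subtract (-33/10)·h_4 from 15/22*v**4 - 4/11*v**3 - 72/11*v**2 - 2*v + 92/11 → -91/44*v**3 + 57/22*v**2 + 736/55*v - 8/55
  leading term v**3: subtract (91/20)·h_5 from -91/44*v**3 + 57/22*v**2 + 736/55*v - 8/55 → 97/55*v**2 + 1761/220*v + 197/22
  leading term v**2: no divisor's leading term divides it; move 97/55*v**2 to the remainder.
  leading term v: no divisor's leading term divides it; move 1761/220*v to the remainder.
  leading term 1: no divisor's leading term divides it; move 197/22 to the remainder.
  remainder 97/55*v**2 + 1761/220*v + 197/22 ≠ 0; add h_6 = 97/55*v**2 + 1761/220*v + 197/22 to the basis.

S(f_3,h_4): lcm = u*v**4. S = -5/2*u*v**3 + 67/5*u*v**2 + 564/25*u*v - 312/25*u + 3*v**4 + 2*v**3.
  leading term u*v**3: subtract (5/22*v**3)·f_1 from -5/2*u*v**3 + 67/5*u*v**2 + 564/25*u*v - 312/25*u + 3*v**4 + 2*v**3 → 67/5*u*v**2 + 564/25*u*v - 312/25*u - 25/22*v**5 + 38/11*v**4 + 137/11*v**3
  leading term u*v**2: subtract (-67/55*v**2)·f_1 from 67/5*u*v**2 + 564/25*u*v - 312/25*u - 25/22*v**5 + 38/11*v**4 + 137/11*v**3 → 564/25*u*v - 312/25*u - 25/22*v**5 + 105/11*v**4 + 551/55*v**3 - 3082/55*v**2
  leading term u*v: subtract (-564/275*v)·f_1 from 564/25*u*v - 312/25*u - 25/22*v**5 + 105/11*v**4 + 551/55*v**3 - 3082/55*v**2 → -312/25*u - 25/22*v**5 + 105/11*v**4 + 223/11*v**3 - 16538/275*v**2 - 25944/275*v
  leading term u: subtract (312/275)·f_1 from -312/25*u - 25/22*v**5 + 105/11*v**4 + 223/11*v**3 - 16538/275*v**2 - 25944/275*v → -25/22*v**5 + 105/11*v**4 + 223/11*v**3 - 18098/275*v**2 - 5064/55*v + 14352/275
  leading term v**5: subtract (11/2*v)·h_4 from -25/22*v**5 + 105/11*v**4 + 223/11*v**3 - 18098/275*v**2 - 5064/55*v + 14352/275 → 545/44*v**4 + 111/22*v**3 - 25148/275*v**2 - 4284/55*v + 14352/275
  leading term v**4: subtract (-1199/20)·h_4 from 545/44*v**4 + 111/22*v**3 - 25148/275*v**2 - 4284/55*v + 14352/275 → -2281/88*v**3 + 7453/100*v**2 + 2217/11*v - 28158/275
  leading term v**3: subtract (2281/40)·h_5 from -2281/88*v**3 + 7453/100*v**2 + 2217/11*v - 28158/275 → 35289/550*v**2 + 59027/440*v + 12823/1100
  leading term v**2: subtract (35289/970)·h_6 from 35289/550*v**2 + 59027/440*v + 12823/1100 → -1523447/9700*v - 1523447/4850
  leading term v: no divisor's leading term divides it; move -1523447/9700*v to the remainder.
  leading term 1: no divisor's leading term divides it; move -1523447/4850 to the remainder.
  remainder -1523447/9700*v - 1523447/4850 ≠ 0; add h_7 = -1523447/9700*v - 1523447/4850 to the basis.

The other S-polynomials (S(f_1,h_4), S(f_2,h_4), S(f_1,h_5), S(f_2,h_5), S(f_3,h_5), S(h_4,h_5), S(f_1,h_6), S(f_2,h_6), S(f_3,h_6), S(h_4,h_6), S(h_5,h_6), S(f_1,h_7), S(f_2,h_7), S(f_3,h_7), S(h_4,h_7), S(h_5,h_7), S(h_6,h_7)) all reduce to 0 modulo the current basis, so we have a Gröbner basis.
Inter-reduce: drop elements whose leading term is divisible by another's, tail-reduce, and make monic.
Reduced Gröbner basis: {u + 2, v + 2}.

From the last basis element, v + 2 = 0, so v takes values in {-2}. Each choice, substituted upward through the basis, yields the corresponding point(s) of the solution set.
  v = -2: the earlier basis element becomes u + 2 = 0, giving u = -2 — point (-2, -2).
Check: every point annihilates each of the original generators.

{(-2, -2)}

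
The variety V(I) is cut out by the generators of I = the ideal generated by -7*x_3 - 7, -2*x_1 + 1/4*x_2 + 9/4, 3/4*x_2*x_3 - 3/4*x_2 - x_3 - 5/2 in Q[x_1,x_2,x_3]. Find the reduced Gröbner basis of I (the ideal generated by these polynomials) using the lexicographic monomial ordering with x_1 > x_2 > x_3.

G = {x_1 - 1, x_2 + 1, x_3 + 1}

f_1 = -7*x_3 - 7, LT = x_3.
f_2 = -2*x_1 + 1/4*x_2 + 9/4, LT = x_1.
f_3 = 3/4*x_2*x_3 - 3/4*x_2 - x_3 - 5/2, LT = x_2*x_3.

S(f_1,f_3): lcm = x_2*x_3. S = 2*x_2 + 4/3*x_3 + 10/3.
  leading term x_2: no divisor's leading term divides it; move 2*x_2 to the remainder.
  leading term x_3: subtract (-4/21)·f_1 from 4/3*x_3 + 10/3 → 2
  leading term 1: no divisor's leading term divides it; move 2 to the remainder.
  remainder 2*x_2 + 2 ≠ 0; add g_4 = 2*x_2 + 2 to the basis.

The other S-polynomials (S(f_1,f_2), S(f_2,f_3), S(f_1,g_4), S(f_2,g_4), S(f_3,g_4)) all reduce to 0 modulo the current basis, so we have a Gröbner basis.
Inter-reduce: drop elements whose leading term is divisible by another's, tail-reduce, and make monic.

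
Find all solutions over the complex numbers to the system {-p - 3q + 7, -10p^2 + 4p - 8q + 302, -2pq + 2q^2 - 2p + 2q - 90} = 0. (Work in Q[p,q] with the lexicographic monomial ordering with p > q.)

{(-5, 4)}

Compute a lex Gröbner basis by Buchberger's algorithm.
f_1 = -p - 3q + 7, LT = p.
f_2 = -10p^2 + 4p - 8q + 302, LT = p^2.
f_3 = -2pq - 2p + 2q^2 + 2q - 90, LT = pq.

S(f_1,f_2): lcm = p^2. S = 3pq - 33/5p - 4/5q + 151/5.
  leading term pq: subtract (-3q)·f_1 from 3pq - 33/5p - 4/5q + 151/5 → -33/5p - 9q^2 + 101/5q + 151/5
  leading term p: subtract (33/5)·f_1 from -33/5p - 9q^2 + 101/5q + 151/5 → -9q^2 + 40q - 16
  leading term q^2: no divisor's leading term divides it; move -9q^2 to the remainder.
  leading term q: no divisor's leading term divides it; move 40q to the remainder.
  leading term 1: no divisor's leading term divides it; move -16 to the remainder.
  remainder -9q^2 + 40q - 16 ≠ 0; add h_4 = -9q^2 + 40q - 16 to the basis.

S(f_1,f_3): lcm = pq. S = -p + 4q^2 - 6q - 45.
  leading term p: subtract (1)·f_1 from -p + 4q^2 - 6q - 45 → 4q^2 - 3q - 52
  leading term q^2: subtract (-4/9)·h_4 from 4q^2 - 3q - 52 → 133/9q - 532/9
  leading term q: no divisor's leading term divides it; move 133/9q to the remainder.
  leading term 1: no divisor's leading term divides it; move -532/9 to the remainder.
  remainder 133/9q - 532/9 ≠ 0; add h_5 = 133/9q - 532/9 to the basis.

The other S-polynomials (S(f_2,f_3), S(f_1,h_4), S(f_2,h_4), S(f_3,h_4), S(f_1,h_5), S(f_2,h_5), S(f_3,h_5), S(h_4,h_5)) all reduce to 0 modulo the current basis, so we have a Gröbner basis.
Inter-reduce: drop elements whose leading term is divisible by another's, tail-reduce, and make monic.
Reduced Gröbner basis: {p + 5, q - 4}.

Since the basis is lex-ordered, q - 4 is univariate in q. Its roots are {4}. Back-substituting each root into the other basis elements fixes the other coordinates.
  q = 4: the earlier basis element becomes p + 5 = 0, giving p = -5 — point (-5, 4).
Check: every point annihilates each of the original generators.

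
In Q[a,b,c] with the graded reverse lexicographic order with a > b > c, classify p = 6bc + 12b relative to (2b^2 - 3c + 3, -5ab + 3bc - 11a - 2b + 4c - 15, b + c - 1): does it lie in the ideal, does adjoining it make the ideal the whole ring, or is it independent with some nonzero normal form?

First compute the reduced Gröbner basis of I by Buchberger's algorithm.
f_1 = 2b^2 - 3c + 3, LT = b^2.
f_2 = -5ab + 3bc - 11a - 2b + 4c - 15, LT = ab.
f_3 = b + c - 1, LT = b.

S(f_1,f_2): lcm = ab^2. S = 3/5b^2c - 11/5ab - 2/5b^2 - 3/2ac + 4/5bc + 3/2a - 3b.
  leading term b^2c: subtract (3/10c)·f_1 from 3/5b^2c - 11/5ab - 2/5b^2 - 3/2ac + 4/5bc + 3/2a - 3b → -11/5ab - 2/5b^2 - 3/2ac + 4/5bc + 9/10c^2 + 3/2a - 3b - 9/10c
  leading term ab: subtract (11/25)·f_2 from -11/5ab - 2/5b^2 - 3/2ac + 4/5bc + 9/10c^2 + 3/2a - 3b - 9/10c → -2/5b^2 - 3/2ac - 13/25bc + 9/10c^2 + 317/50a - 53/25b - 133/50c + 33/5
  leading term b^2: subtract (-1/5)·f_1 from -2/5b^2 - 3/2ac - 13/25bc + 9/10c^2 + 317/50a - 53/25b - 133/50c + 33/5 → -3/2ac - 13/25bc + 9/10c^2 + 317/50a - 53/25b - 163/50c + 36/5
  leading term ac: no divisor's leading term divides it; move -3/2ac to the remainder.
  leading term bc: subtract (-13/25c)·f_3 from -13/25bc + 9/10c^2 + 317/50a - 53/25b - 163/50c + 36/5 → 71/50c^2 + 317/50a - 53/25b - 189/50c + 36/5
  leading term c^2: no divisor's leading term divides it; move 71/50c^2 to the remainder.
  leading term a: no divisor's leading term divides it; move 317/50a to the remainder.
  leading term b: subtract (-53/25)·f_3 from -53/25b - 189/50c + 36/5 → -83/50c + 127/25
  leading term c: no divisor's leading term divides it; move -83/50c to the remainder.
  leading term 1: no divisor's leading term divides it; move 127/25 to the remainder.
  remainder -3/2ac + 71/50c^2 + 317/50a - 83/50c + 127/25 ≠ 0; add h_4 = -3/2ac + 71/50c^2 + 317/50a - 83/50c + 127/25 to the basis.

S(f_1,f_3): lcm = b^2. S = -bc + b - 3/2c + 3/2.
  leading term bc: subtract (-c)·f_3 from -bc + b - 3/2c + 3/2 → c^2 + b - 5/2c + 3/2
  leading term c^2: no divisor's leading term divides it; move c^2 to the remainder.
  leading term b: subtract (1)·f_3 from b - 5/2c + 3/2 → -7/2c + 5/2
  leading term c: no divisor's leading term divides it; move -7/2c to the remainder.
  leading term 1: no divisor's leading term divides it; move 5/2 to the remainder.
  remainder c^2 - 7/2c + 5/2 ≠ 0; add h_5 = c^2 - 7/2c + 5/2 to the basis.

S(f_2,f_3): lcm = ab. S = -ac - 3/5bc + 16/5a + 2/5b - 4/5c + 3.
  leading term ac: subtract (2/3)·h_4 from -ac - 3/5bc + 16/5a + 2/5b - 4/5c + 3 → -3/5bc - 71/75c^2 - 77/75a + 2/5b + 23/75c - 29/75
  leading term bc: subtract (-3/5c)·f_3 from -3/5bc - 71/75c^2 - 77/75a + 2/5b + 23/75c - 29/75 → -26/75c^2 - 77/75a + 2/5b - 22/75c - 29/75
  leading term c^2: subtract (-26/75)·h_5 from -26/75c^2 - 77/75a + 2/5b - 22/75c - 29/75 → -77/75a + 2/5b - 113/75c + 12/25
  leading term a: no divisor's leading term divides it; move -77/75a to the remainder.
  leading term b: subtract (2/5)·f_3 from 2/5b - 113/75c + 12/25 → -143/75c + 22/25
  leading term c: no divisor's leading term divides it; move -143/75c to the remainder.
  leading term 1: no divisor's leading term divides it; move 22/25 to the remainder.
  remainder -77/75a - 143/75c + 22/25 ≠ 0; add h_6 = -77/75a - 143/75c + 22/25 to the basis.

The other S-polynomials (S(f_1,h_4), S(f_2,h_4), S(f_3,h_4), S(f_1,h_5), S(f_2,h_5), S(f_3,h_5), S(h_4,h_5), S(f_1,h_6), S(f_2,h_6), S(f_3,h_6), S(h_4,h_6), S(h_5,h_6)) all reduce to 0 modulo the current basis, so we have a Gröbner basis.
Inter-reduce: drop elements whose leading term is divisible by another's, tail-reduce, and make monic.
Reduced Gröbner basis: {c^2 - 7/2c + 5/2, a + 13/7c - 6/7, b + c - 1}.
Label its elements g_1 = c^2 - 7/2c + 5/2, g_2 = a + 13/7c - 6/7, g_3 = b + c - 1.

Reduce p = 6bc + 12b modulo G:
  leading term bc: subtract (6c)·g_3 from 6bc + 12b → -6c^2 + 12b + 6c
  leading term c^2: subtract (-6)·g_1 from -6c^2 + 12b + 6c → 12b - 15c + 15
  leading term b: subtract (12)·g_3 from 12b - 15c + 15 → -27c + 27
  leading term c: no divisor's leading term divides it; move -27c to the remainder.
  leading term 1: no divisor's leading term divides it; move 27 to the remainder.
  normal form = -27c + 27.
The normal form is nonzero, so p ∉ I. Since p minus its normal form lies in I, I + (p) = I + (r) where r = -27c + 27; decide whether this ideal is the whole ring.
Run Buchberger on G together with r (pairs among the g_i already reduce to 0 since G is a Gröbner basis):
g_1 = c^2 - 7/2c + 5/2, LT = c^2.
g_2 = a + 13/7c - 6/7, LT = a.
g_3 = b + c - 1, LT = b.
r = -27c + 27, LT = c.

The S-polynomials (S(g_1,g_2), S(g_1,g_3), S(g_1,r), S(g_2,g_3), S(g_2,r), S(g_3,r)) all reduce to 0 modulo the current basis, so we have a Gröbner basis.
Inter-reduce: drop elements whose leading term is divisible by another's, tail-reduce, and make monic.
Reduced Gröbner basis: {a + 1, b, c - 1}.
The reduced Gröbner basis of I + (p) is {a + 1, b, c - 1} ≠ {1}, a proper ideal, so the enlarged system stays consistent: p is independent of I, with normal form -27c + 27.

6bc + 12b is independent of I; its normal form modulo I is -27c + 27.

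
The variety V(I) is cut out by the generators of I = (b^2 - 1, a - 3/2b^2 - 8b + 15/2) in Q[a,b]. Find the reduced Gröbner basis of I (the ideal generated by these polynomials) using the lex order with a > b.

G = {a - 8b + 6, b^2 - 1}

The reduced Gröbner basis is the canonical form of the ideal for this ordering.

f_1 = b^2 - 1, LT = b^2.
f_2 = a - 3/2b^2 - 8b + 15/2, LT = a.

The S-polynomials (S(f_1,f_2)) all reduce to 0 modulo the current basis, so we have a Gröbner basis.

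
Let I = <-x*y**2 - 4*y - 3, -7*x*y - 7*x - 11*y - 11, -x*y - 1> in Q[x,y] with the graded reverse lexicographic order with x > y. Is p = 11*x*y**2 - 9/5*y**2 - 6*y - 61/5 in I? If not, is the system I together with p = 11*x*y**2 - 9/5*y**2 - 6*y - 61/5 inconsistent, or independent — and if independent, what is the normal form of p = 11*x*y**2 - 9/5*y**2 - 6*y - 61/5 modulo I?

Adjoining 11*x*y**2 - 9/5*y**2 - 6*y - 61/5 makes the ideal the whole ring: the system is inconsistent.

First compute the reduced Gröbner basis of I by Buchberger's algorithm.
f_1 = -x*y**2 - 4*y - 3, LT = x*y**2.
f_2 = -7*x*y - 7*x - 11*y - 11, LT = x*y.
f_3 = -x*y - 1, LT = x*y.

S(f_1,f_2): lcm = x*y**2. S = -x*y - 11/7*y**2 + 17/7*y + 3.
  leading term x*y: subtract (1/7)·f_2 from -x*y - 11/7*y**2 + 17/7*y + 3 → -11/7*y**2 + x + 4*y + 32/7
  leading term y**2: no divisor's leading term divides it; move -11/7*y**2 to the remainder.
  leading term x: no divisor's leading term divides it; move x to the remainder.
  leading term y: no divisor's leading term divides it; move 4*y to the remainder.
  leading term 1: no divisor's leading term divides it; move 32/7 to the remainder.
  remainder -11/7*y**2 + x + 4*y + 32/7 ≠ 0; add h_4 = -11/7*y**2 + x + 4*y + 32/7 to the basis.

S(f_1,f_3): lcm = x*y**2. S = 3*y + 3.
  leading term y: no divisor's leading term divides it; move 3*y to the remainder.
  leading term 1: no divisor's leading term divides it; move 3 to the remainder.
  remainder 3*y + 3 ≠ 0; add h_5 = 3*y + 3 to the basis.

S(f_2,f_3): lcm = x*y. S = x + 11/7*y + 4/7.
  leading term x: no divisor's leading term divides it; move x to the remainder.
  leading term y: subtract (11/21)·h_5 from 11/7*y + 4/7 → -1
  leading term 1: no divisor's leading term divides it; move -1 to the remainder.
  remainder x - 1 ≠ 0; add h_6 = x - 1 to the basis.

The other S-polynomials (S(f_1,h_4), S(f_2,h_4), S(f_3,h_4), S(f_1,h_5), S(f_2,h_5), S(f_3,h_5), S(h_4,h_5), S(f_1,h_6), S(f_2,h_6), S(f_3,h_6), S(h_4,h_6), S(h_5,h_6)) all reduce to 0 modulo the current basis, so we have a Gröbner basis.
Inter-reduce: drop elements whose leading term is divisible by another's, tail-reduce, and make monic.
Reduced Gröbner basis: {x - 1, y + 1}.
Label its elements g_1 = x - 1, g_2 = y + 1.

Reduce p = 11*x*y**2 - 9/5*y**2 - 6*y - 61/5 modulo G:
  leading term x*y**2: subtract (11*y**2)·g_1 from 11*x*y**2 - 9/5*y**2 - 6*y - 61/5 → 46/5*y**2 - 6*y - 61/5
  leading term y**2: subtract (46/5*y)·g_2 from 46/5*y**2 - 6*y - 61/5 → -76/5*y - 61/5
  leading term y: subtract (-76/5)·g_2 from -76/5*y - 61/5 → 3
  leading term 1: no divisor's leading term divides it; move 3 to the remainder.
  normal form = 3.
The normal form is nonzero, so p ∉ I. Since p minus its normal form lies in I, I + (p) = I + (r) where r = 3; decide whether this ideal is the whole ring.
Here r = 3 is a nonzero constant, hence a unit: 1 ∈ I + (p), the Gröbner basis of I + (p) is {1}, and the enlarged system has no common solution — adjoining p is inconsistent.

The remainder on division by a Gröbner basis is unique — it is the normal form.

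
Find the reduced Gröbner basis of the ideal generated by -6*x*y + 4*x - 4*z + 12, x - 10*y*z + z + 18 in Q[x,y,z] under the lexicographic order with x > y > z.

G = {x - 10*y*z + z + 18, y**2*z - 23/30*y*z - 9/5*y + 2/15*z + 1}

The reduced Gröbner basis is the canonical form of the ideal for this ordering.

f_1 = -6*x*y + 4*x - 4*z + 12, LT = x*y.
f_2 = x - 10*y*z + z + 18, LT = x.

S(f_1,f_2): lcm = x*y. S = -2/3*x + 10*y**2*z - y*z - 18*y + 2/3*z - 2.
  leading term x: subtract (-2/3)·f_2 from -2/3*x + 10*y**2*z - y*z - 18*y + 2/3*z - 2 → 10*y**2*z - 23/3*y*z - 18*y + 4/3*z + 10
  leading term y**2*z: no divisor's leading term divides it; move 10*y**2*z to the remainder.
  leading term y*z: no divisor's leading term divides it; move -23/3*y*z to the remainder.
  leading term y: no divisor's leading term divides it; move -18*y to the remainder.
  leading term z: no divisor's leading term divides it; move 4/3*z to the remainder.
  leading term 1: no divisor's leading term divides it; move 10 to the remainder.
  remainder 10*y**2*z - 23/3*y*z - 18*y + 4/3*z + 10 ≠ 0; add g_3 = 10*y**2*z - 23/3*y*z - 18*y + 4/3*z + 10 to the basis.

S(f_1,g_3): lcm = x*y**2*z. S = 1/10*x*y*z + 9/5*x*y - 2/15*x*z - x + 2/3*y*z**2 - 2*y*z.
  leading term x*y*z: subtract (-1/60*z)·f_1 from 1/10*x*y*z + 9/5*x*y - 2/15*x*z - x + 2/3*y*z**2 - 2*y*z → 9/5*x*y - 1/15*x*z - x + 2/3*y*z**2 - 2*y*z - 1/15*z**2 + 1/5*z
  leading term x*y: subtract (-3/10)·f_1 from 9/5*x*y - 1/15*x*z - x + 2/3*y*z**2 - 2*y*z - 1/15*z**2 + 1/5*z → -1/15*x*z + 1/5*x + 2/3*y*z**2 - 2*y*z - 1/15*z**2 - z + 18/5
  leading term x*z: subtract (-1/15*z)·f_2 from -1/15*x*z + 1/5*x + 2/3*y*z**2 - 2*y*z - 1/15*z**2 - z + 18/5 → 1/5*x - 2*y*z + 1/5*z + 18/5
  leading term x: subtract (1/5)·f_2 from 1/5*x - 2*y*z + 1/5*z + 18/5 → 0
  remainder 0.

S(f_2,g_3): leading monomials are coprime, so the S-polynomial reduces to 0 (Buchberger's first criterion).
Every S-polynomial of the final basis reduces to 0, so we have a Gröbner basis.
Inter-reduce: drop elements whose leading term is divisible by another's, tail-reduce, and make monic.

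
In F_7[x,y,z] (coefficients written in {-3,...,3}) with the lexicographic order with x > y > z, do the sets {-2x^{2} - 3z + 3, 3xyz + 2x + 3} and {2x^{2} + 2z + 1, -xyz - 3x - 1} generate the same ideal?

No, the ideals differ.

For a fixed monomial order, each ideal has a unique reduced Gröbner basis; comparing bases decides equality.
Buchberger on the first generating set:
f_1 = -2x^{2} - 3z + 3, LT = x^{2}.
f_2 = 3xyz + 2x + 3, LT = xyz.

S(f_1,f_2): lcm = x^{2}yz. S = -3x^{2} - x - 2yz^{2} + 2yz.
  reduce S modulo (f_1, f_2):
  remainder -x - 2yz^{2} + 2yz + z - 1 ≠ 0; add g_3 = -x - 2yz^{2} + 2yz + z - 1 to the basis.

S(f_2,g_3): lcm = xyz. S = 3x - 2y^{2}z^{3} + 2y^{2}z^{2} + yz^{2} - yz + 1.
  reduce S modulo (f_1, f_2, g_3):
  remainder -2y^{2}z^{3} + 2y^{2}z^{2} + 2yz^{2} - 2yz + 3z - 2 ≠ 0; add g_4 = -2y^{2}z^{3} + 2y^{2}z^{2} + 2yz^{2} - 2yz + 3z - 2 to the basis.

The other S-polynomials (S(f_1,g_3), S(f_1,g_4), S(f_2,g_4), S(g_3,g_4)) all reduce to 0 modulo the current basis, so we have a Gröbner basis.
Inter-reduce: drop elements whose leading term is divisible by another's, tail-reduce, and make monic.
Reduced Gröbner basis: {x + 2yz^{2} - 2yz - z + 1, y^{2}z^{3} - y^{2}z^{2} - yz^{2} + yz + 2z + 1}.

Buchberger on the second generating set:
h_1 = 2x^{2} + 2z + 1, LT = x^{2}.
h_2 = -xyz - 3x - 1, LT = xyz.

S(h_1,h_2): lcm = x^{2}yz. S = -3x^{2} - x + yz^{2} - 3yz.
  reduce S modulo (h_1, h_2):
  remainder -x + yz^{2} - 3yz + 3z - 2 ≠ 0; add k_3 = -x + yz^{2} - 3yz + 3z - 2 to the basis.

S(h_2,k_3): lcm = xyz. S = 3x + y^{2}z^{3} - 3y^{2}z^{2} + 3yz^{2} - 2yz + 1.
  reduce S modulo (h_1, h_2, k_3):
  remainder y^{2}z^{3} - 3y^{2}z^{2} - yz^{2} + 3yz + 2z + 2 ≠ 0; add k_4 = y^{2}z^{3} - 3y^{2}z^{2} - yz^{2} + 3yz + 2z + 2 to the basis.

The other S-polynomials (S(h_1,k_3), S(h_1,k_4), S(h_2,k_4), S(k_3,k_4)) all reduce to 0 modulo the current basis, so we have a Gröbner basis.
Inter-reduce: drop elements whose leading term is divisible by another's, tail-reduce, and make monic.
Reduced Gröbner basis: {x - yz^{2} + 3yz - 3z + 2, y^{2}z^{3} - 3y^{2}z^{2} - yz^{2} + 3yz + 2z + 2}.

Since the reduced bases disagree, the two ideals are not the same.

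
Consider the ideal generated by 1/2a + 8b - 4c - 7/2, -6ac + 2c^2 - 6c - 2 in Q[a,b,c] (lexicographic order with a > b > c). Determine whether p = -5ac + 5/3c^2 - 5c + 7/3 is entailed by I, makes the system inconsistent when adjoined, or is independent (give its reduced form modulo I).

First compute the reduced Gröbner basis of I by Buchberger's algorithm.
f_1 = 1/2a + 8b - 4c - 7/2, LT = a.
f_2 = -6ac + 2c^2 - 6c - 2, LT = ac.

S(f_1,f_2): lcm = ac. S = 16bc - 23/3c^2 - 8c - 1/3.
  leading term bc: no divisor's leading term divides it; move 16bc to the remainder.
  leading term c^2: no divisor's leading term divides it; move -23/3c^2 to the remainder.
  leading term c: no divisor's leading term divides it; move -8c to the remainder.
  leading term 1: no divisor's leading term divides it; move -1/3 to the remainder.
  remainder 16bc - 23/3c^2 - 8c - 1/3 ≠ 0; add h_3 = 16bc - 23/3c^2 - 8c - 1/3 to the basis.

The other S-polynomials (S(f_1,h_3), S(f_2,h_3)) all reduce to 0 modulo the current basis, so we have a Gröbner basis.
Inter-reduce: drop elements whose leading term is divisible by another's, tail-reduce, and make monic.
Reduced Gröbner basis: {a + 16b - 8c - 7, bc - 23/48c^2 - 1/2c - 1/48}.
Label its elements g_1 = a + 16b - 8c - 7, g_2 = bc - 23/48c^2 - 1/2c - 1/48.

Reduce p = -5ac + 5/3c^2 - 5c + 7/3 modulo G:
  leading term ac: subtract (-5c)·g_1 from -5ac + 5/3c^2 - 5c + 7/3 → 80bc - 115/3c^2 - 40c + 7/3
  leading term bc: subtract (80)·g_2 from 80bc - 115/3c^2 - 40c + 7/3 → 4
  leading term 1: no divisor's leading term divides it; move 4 to the remainder.
  normal form = 4.
The normal form is nonzero, so p ∉ I. Since p minus its normal form lies in I, I + (p) = I + (r) where r = 4; decide whether this ideal is the whole ring.
Here r = 4 is a nonzero constant, hence a unit: 1 ∈ I + (p), the Gröbner basis of I + (p) is {1}, and the enlarged system has no common solution — adjoining p is inconsistent.

Adjoining -5ac + 5/3c^2 - 5c + 7/3 makes the ideal the whole ring: the system is inconsistent.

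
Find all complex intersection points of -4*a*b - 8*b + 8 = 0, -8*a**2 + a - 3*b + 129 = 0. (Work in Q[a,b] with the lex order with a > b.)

{(-4, -1), (17/16 + sqrt(2305)/16, 49/3 - sqrt(2305)/3), (17/16 - sqrt(2305)/16, sqrt(2305)/3 + 49/3)}

Compute a lex Gröbner basis by Buchberger's algorithm.
f_1 = -4*a*b - 8*b + 8, LT = a*b.
f_2 = -8*a**2 + a - 3*b + 129, LT = a**2.

S(f_1,f_2): lcm = a**2*b. S = 17/8*a*b - 2*a - 3/8*b**2 + 129/8*b.
  leading term a*b: subtract (-17/32)·f_1 from 17/8*a*b - 2*a - 3/8*b**2 + 129/8*b → -2*a - 3/8*b**2 + 95/8*b + 17/4
  leading term a: no divisor's leading term divides it; move -2*a to the remainder.
  leading term b**2: no divisor's leading term divides it; move -3/8*b**2 to the remainder.
  leading term b: no divisor's leading term divides it; move 95/8*b to the remainder.
  leading term 1: no divisor's leading term divides it; move 17/4 to the remainder.
  remainder -2*a - 3/8*b**2 + 95/8*b + 17/4 ≠ 0; add h_3 = -2*a - 3/8*b**2 + 95/8*b + 17/4 to the basis.

S(f_1,h_3): lcm = a*b. S = -3/16*b**3 + 95/16*b**2 + 33/8*b - 2.
  leading term b**3: no divisor's leading term divides it; move -3/16*b**3 to the remainder.
  leading term b**2: no divisor's leading term divides it; move 95/16*b**2 to the remainder.
  leading term b: no divisor's leading term divides it; move 33/8*b to the remainder.
  leading term 1: no divisor's leading term divides it; move -2 to the remainder.
  remainder -3/16*b**3 + 95/16*b**2 + 33/8*b - 2 ≠ 0; add h_4 = -3/16*b**3 + 95/16*b**2 + 33/8*b - 2 to the basis.

S(f_2,h_3): lcm = a**2. S = -3/16*a*b**2 + 95/16*a*b + 2*a + 3/8*b - 129/8.
  leading term a*b**2: subtract (3/64*b)·f_1 from -3/16*a*b**2 + 95/16*a*b + 2*a + 3/8*b - 129/8 → 95/16*a*b + 2*a + 3/8*b**2 - 129/8
  leading term a*b: subtract (-95/64)·f_1 from 95/16*a*b + 2*a + 3/8*b**2 - 129/8 → 2*a + 3/8*b**2 - 95/8*b - 17/4
  leading term a: subtract (-1)·h_3 from 2*a + 3/8*b**2 - 95/8*b - 17/4 → 0
  remainder 0.

S(f_1,h_4): lcm = a*b**3. S = 95/3*a*b**2 + 22*a*b - 32/3*a + 2*b**3 - 2*b**2.
  leading term a*b**2: subtract (-95/12*b)·f_1 from 95/3*a*b**2 + 22*a*b - 32/3*a + 2*b**3 - 2*b**2 → 22*a*b - 32/3*a + 2*b**3 - 196/3*b**2 + 190/3*b
  leading term a*b: subtract (-11/2)·f_1 from 22*a*b - 32/3*a + 2*b**3 - 196/3*b**2 + 190/3*b → -32/3*a + 2*b**3 - 196/3*b**2 + 58/3*b + 44
  leading term a: subtract (16/3)·h_3 from -32/3*a + 2*b**3 - 196/3*b**2 + 58/3*b + 44 → 2*b**3 - 190/3*b**2 - 44*b + 64/3
  leading term b**3: subtract (-32/3)·h_4 from 2*b**3 - 190/3*b**2 - 44*b + 64/3 → 0
  remainder 0.

S(f_2,h_4): leading monomials are coprime, so the S-polynomial reduces to 0 (Buchberger's first criterion).
S(h_3,h_4): leading monomials are coprime, so the S-polynomial reduces to 0 (Buchberger's first criterion).
Every S-polynomial of the final basis reduces to 0, so we have a Gröbner basis.
Inter-reduce: drop elements whose leading term is divisible by another's, tail-reduce, and make monic.
Reduced Gröbner basis: {a + 3/16*b**2 - 95/16*b - 17/8, b**3 - 95/3*b**2 - 22*b + 32/3}.

Since the basis is lex-ordered, b**3 - 95/3*b**2 - 22*b + 32/3 is univariate in b. Its roots are {-1, 49/3 - sqrt(2305)/3, sqrt(2305)/3 + 49/3}. Back-substituting each root into the other basis elements fixes the other coordinates.
  b = -1: the earlier basis element becomes a + 4 = 0, giving a = -4 — point (-4, -1).
  b = 49/3 - sqrt(2305)/3: the earlier basis element becomes a - sqrt(2305)/16 - 17/16 = 0, giving a = 17/16 + sqrt(2305)/16 — point (17/16 + sqrt(2305)/16, 49/3 - sqrt(2305)/3).
  b = sqrt(2305)/3 + 49/3: the earlier basis element becomes a - 17/16 + sqrt(2305)/16 = 0, giving a = 17/16 - sqrt(2305)/16 — point (17/16 - sqrt(2305)/16, sqrt(2305)/3 + 49/3).
Check: every point annihilates each of the original generators.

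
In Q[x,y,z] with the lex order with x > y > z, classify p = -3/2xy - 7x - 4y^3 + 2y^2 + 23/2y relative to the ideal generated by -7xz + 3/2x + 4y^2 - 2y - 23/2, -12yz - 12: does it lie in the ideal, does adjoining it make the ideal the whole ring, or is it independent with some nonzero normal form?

-3/2xy - 7x - 4y^3 + 2y^2 + 23/2y lies in I (it reduces to 0).

First compute the reduced Gröbner basis of I by Buchberger's algorithm.
f_1 = -7xz + 3/2x + 4y^2 - 2y - 23/2, LT = xz.
f_2 = -12yz - 12, LT = yz.

S(f_1,f_2): lcm = xyz. S = -3/14xy - x - 4/7y^3 + 2/7y^2 + 23/14y.
  reduce S modulo (f_1, f_2):
  remainder -3/14xy - x - 4/7y^3 + 2/7y^2 + 23/14y ≠ 0; add h_3 = -3/14xy - x - 4/7y^3 + 2/7y^2 + 23/14y to the basis.

The other S-polynomials (S(f_1,h_3), S(f_2,h_3)) all reduce to 0 modulo the current basis, so we have a Gröbner basis.
Inter-reduce: drop elements whose leading term is divisible by another's, tail-reduce, and make monic.
Reduced Gröbner basis: {xy + 14/3x + 8/3y^3 - 4/3y^2 - 23/3y, xz - 3/14x - 4/7y^2 + 2/7y + 23/14, yz + 1}.
Label its elements g_1 = xy + 14/3x + 8/3y^3 - 4/3y^2 - 23/3y, g_2 = xz - 3/14x - 4/7y^2 + 2/7y + 23/14, g_3 = yz + 1.

Reduce p = -3/2xy - 7x - 4y^3 + 2y^2 + 23/2y modulo G:
  leading term xy: subtract (-3/2)·g_1 from -3/2xy - 7x - 4y^3 + 2y^2 + 23/2y → 0
  normal form = 0.
Since the normal form is 0, p ∈ I.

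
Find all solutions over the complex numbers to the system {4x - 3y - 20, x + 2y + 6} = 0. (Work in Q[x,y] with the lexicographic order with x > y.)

{(2, -4)}

Compute a lex Gröbner basis by Buchberger's algorithm.
f_1 = 4x - 3y - 20, LT = x.
f_2 = x + 2y + 6, LT = x.

S(f_1,f_2): lcm = x. S = -\tfrac{11}{4}y - 11.
  reduce S modulo (f_1, f_2):
  remainder -\tfrac{11}{4}y - 11 ≠ 0; add h_3 = -\tfrac{11}{4}y - 11 to the basis.

The other S-polynomials (S(f_1,h_3), S(f_2,h_3)) all reduce to 0 modulo the current basis, so we have a Gröbner basis.
Inter-reduce: drop elements whose leading term is divisible by another's, tail-reduce, and make monic.
Reduced Gröbner basis: {x - 2, y + 4}.

From the last basis element, y + 4 = 0, so y takes values in {-4}. Each choice, substituted upward through the basis, yields the corresponding point(s) of the solution set.
  y = -4: the earlier basis element becomes x - 2 = 0, giving x = 2 — point (2, -4).
A lex Gröbner basis triangularizes the system, enabling back-substitution.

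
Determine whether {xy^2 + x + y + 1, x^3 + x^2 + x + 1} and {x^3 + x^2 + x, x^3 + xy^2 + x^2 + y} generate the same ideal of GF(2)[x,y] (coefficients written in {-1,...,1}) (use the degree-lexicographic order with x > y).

No, the ideals differ.

Two ideals are equal iff their reduced Gröbner bases coincide (the reduced basis is unique for a fixed ordering).
Buchberger on the first generating set:
f_1 = xy^2 + x + y + 1, LT = xy^2.
f_2 = x^3 + x^2 + x + 1, LT = x^3.

S(f_1,f_2): lcm = x^3y^2. S = x^2y^2 + x^3 + x^2y + xy^2 + x^2 + y^2.
  leading term x^2y^2: subtract (x)·f_1 from x^2y^2 + x^3 + x^2y + xy^2 + x^2 + y^2 → x^3 + x^2y + xy^2 + xy + y^2 + x
  leading term x^3: subtract (1)·f_2 from x^3 + x^2y + xy^2 + xy + y^2 + x → x^2y + xy^2 + x^2 + xy + y^2 + 1
  leading term x^2y: no divisor's leading term divides it; move x^2y to the remainder.
  leading term xy^2: subtract (1)·f_1 from xy^2 + x^2 + xy + y^2 + 1 → x^2 + xy + y^2 + x + y
  leading term x^2: no divisor's leading term divides it; move x^2 to the remainder.
  leading term xy: no divisor's leading term divides it; move xy to the remainder.
  leading term y^2: no divisor's leading term divides it; move y^2 to the remainder.
  leading term x: no divisor's leading term divides it; move x to the remainder.
  leading term y: no divisor's leading term divides it; move y to the remainder.
  remainder x^2y + x^2 + xy + y^2 + x + y ≠ 0; add g_3 = x^2y + x^2 + xy + y^2 + x + y to the basis.

S(f_1,g_3): lcm = x^2y^2. S = x^2y + xy^2 + y^3 + x^2 + y^2 + x.
  leading term x^2y: subtract (1)·g_3 from x^2y + xy^2 + y^3 + x^2 + y^2 + x → xy^2 + y^3 + xy + y
  leading term xy^2: subtract (1)·f_1 from xy^2 + y^3 + xy + y → y^3 + xy + x + 1
  leading term y^3: no divisor's leading term divides it; move y^3 to the remainder.
  leading term xy: no divisor's leading term divides it; move xy to the remainder.
  leading term x: no divisor's leading term divides it; move x to the remainder.
  leading term 1: no divisor's leading term divides it; move 1 to the remainder.
  remainder y^3 + xy + x + 1 ≠ 0; add g_4 = y^3 + xy + x + 1 to the basis.

The other S-polynomials (S(f_2,g_3), S(f_1,g_4), S(f_2,g_4), S(g_3,g_4)) all reduce to 0 modulo the current basis, so we have a Gröbner basis.
Inter-reduce: drop elements whose leading term is divisible by another's, tail-reduce, and make monic.
Reduced Gröbner basis: {x^3 + x^2 + x + 1, x^2y + x^2 + xy + y^2 + x + y, xy^2 + x + y + 1, y^3 + xy + x + 1}.

Buchberger on the second generating set:
h_1 = x^3 + x^2 + x, LT = x^3.
h_2 = x^3 + xy^2 + x^2 + y, LT = x^3.

S(h_1,h_2): lcm = x^3. S = xy^2 + x + y.
  leading term xy^2: no divisor's leading term divides it; move xy^2 to the remainder.
  leading term x: no divisor's leading term divides it; move x to the remainder.
  leading term y: no divisor's leading term divides it; move y to the remainder.
  remainder xy^2 + x + y ≠ 0; add k_3 = xy^2 + x + y to the basis.

S(h_1,k_3): lcm = x^3y^2. S = x^2y^2 + x^3 + x^2y + xy^2.
  leading term x^2y^2: subtract (x)·k_3 from x^2y^2 + x^3 + x^2y + xy^2 → x^3 + x^2y + xy^2 + x^2 + xy
  leading term x^3: subtract (1)·h_1 from x^3 + x^2y + xy^2 + x^2 + xy → x^2y + xy^2 + xy + x
  leading term x^2y: no divisor's leading term divides it; move x^2y to the remainder.
  leading term xy^2: subtract (1)·k_3 from xy^2 + xy + x → xy + y
  leading term xy: no divisor's leading term divides it; move xy to the remainder.
  leading term y: no divisor's leading term divides it; move y to the remainder.
  remainder x^2y + xy + y ≠ 0; add k_4 = x^2y + xy + y to the basis.

S(k_3,k_4): lcm = x^2y^2. S = xy^2 + x^2 + xy + y^2.
  leading term xy^2: subtract (1)·k_3 from xy^2 + x^2 + xy + y^2 → x^2 + xy + y^2 + x + y
  leading term x^2: no divisor's leading term divides it; move x^2 to the remainder.
  leading term xy: no divisor's leading term divides it; move xy to the remainder.
  leading term y^2: no divisor's leading term divides it; move y^2 to the remainder.
  leading term x: no divisor's leading term divides it; move x to the remainder.
  leading term y: no divisor's leading term divides it; move y to the remainder.
  remainder x^2 + xy + y^2 + x + y ≠ 0; add k_5 = x^2 + xy + y^2 + x + y to the basis.

S(k_3,k_5): lcm = x^2y^2. S = xy^3 + y^4 + xy^2 + y^3 + x^2 + xy.
  leading term xy^3: subtract (y)·k_3 from xy^3 + y^4 + xy^2 + y^3 + x^2 + xy → y^4 + xy^2 + y^3 + x^2 + y^2
  leading term y^4: no divisor's leading term divides it; move y^4 to the remainder.
  leading term xy^2: subtract (1)·k_3 from xy^2 + y^3 + x^2 + y^2 → y^3 + x^2 + y^2 + x + y
  leading term y^3: no divisor's leading term divides it; move y^3 to the remainder.
  leading term x^2: subtract (1)·k_5 from x^2 + y^2 + x + y → xy
  leading term xy: no divisor's leading term divides it; move xy to the remainder.
  remainder y^4 + y^3 + xy ≠ 0; add k_6 = y^4 + y^3 + xy to the basis.

S(k_4,k_5): lcm = x^2y. S = xy^2 + y^3 + y^2 + y.
  leading term xy^2: subtract (1)·k_3 from xy^2 + y^3 + y^2 + y → y^3 + y^2 + x
  leading term y^3: no divisor's leading term divides it; move y^3 to the remainder.
  leading term y^2: no divisor's leading term divides it; move y^2 to the remainder.
  leading term x: no divisor's leading term divides it; move x to the remainder.
  remainder y^3 + y^2 + x ≠ 0; add k_7 = y^3 + y^2 + x to the basis.

The other S-polynomials (S(h_2,k_3), S(h_1,k_4), S(h_2,k_4), S(h_1,k_5), S(h_2,k_5), S(h_1,k_6), S(h_2,k_6), S(k_3,k_6), S(k_4,k_6), S(k_5,k_6), S(h_1,k_7), S(h_2,k_7), S(k_3,k_7), S(k_4,k_7), S(k_5,k_7), S(k_6,k_7)) all reduce to 0 modulo the current basis, so we have a Gröbner basis.
Inter-reduce: drop elements whose leading term is divisible by another's, tail-reduce, and make monic.
Reduced Gröbner basis: {xy^2 + x + y, y^3 + y^2 + x, x^2 + xy + y^2 + x + y}.

These differ, so the ideals are not equal.
The same test decides containment: I ⊆ J iff every generator of I reduces to 0 modulo a Gröbner basis of J.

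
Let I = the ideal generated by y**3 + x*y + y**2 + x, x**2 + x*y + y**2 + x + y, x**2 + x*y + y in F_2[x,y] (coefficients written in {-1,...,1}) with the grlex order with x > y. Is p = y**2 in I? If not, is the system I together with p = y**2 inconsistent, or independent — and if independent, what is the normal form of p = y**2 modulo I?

y**2 is independent of I; its normal form modulo I is x.

First compute the reduced Gröbner basis of I by Buchberger's algorithm.
f_1 = y**3 + x*y + y**2 + x, LT = y**3.
f_2 = x**2 + x*y + y**2 + x + y, LT = x**2.
f_3 = x**2 + x*y + y, LT = x**2.

S(f_2,f_3): lcm = x**2. S = y**2 + x.
  leading term y**2: no divisor's leading term divides it; move y**2 to the remainder.
  leading term x: no divisor's leading term divides it; move x to the remainder.
  remainder y**2 + x ≠ 0; add h_4 = y**2 + x to the basis.

The other S-polynomials (S(f_1,f_2), S(f_1,f_3), S(f_1,h_4), S(f_2,h_4), S(f_3,h_4)) all reduce to 0 modulo the current basis, so we have a Gröbner basis.
Inter-reduce: drop elements whose leading term is divisible by another's, tail-reduce, and make monic.
Reduced Gröbner basis: {x**2 + x*y + y, y**2 + x}.
Label its elements g_1 = x**2 + x*y + y, g_2 = y**2 + x.

Reduce p = y**2 modulo G:
  leading term y**2: subtract (1)·g_2 from y**2 → x
  leading term x: no divisor's leading term divides it; move x to the remainder.
  normal form = x.
The normal form is nonzero, so p ∉ I. Since p minus its normal form lies in I, I + (p) = I + (r) where r = x; decide whether this ideal is the whole ring.
Run Buchberger on G together with r (pairs among the g_i already reduce to 0 since G is a Gröbner basis):
g_1 = x**2 + x*y + y, LT = x**2.
g_2 = y**2 + x, LT = y**2.
r = x, LT = x.

S(g_1,r): lcm = x**2. S = x*y + y.
  leading term x*y: subtract (y)·r from x*y + y → y
  leading term y: no divisor's leading term divides it; move y to the remainder.
  remainder y ≠ 0; add m_4 = y to the basis.

The other S-polynomials (S(g_1,g_2), S(g_2,r), S(g_1,m_4), S(g_2,m_4), S(r,m_4)) all reduce to 0 modulo the current basis, so we have a Gröbner basis.
Inter-reduce: drop elements whose leading term is divisible by another's, tail-reduce, and make monic.
Reduced Gröbner basis: {x, y}.
The reduced Gröbner basis of I + (p) is {x, y} ≠ {1}, a proper ideal, so the enlarged system stays consistent: p is independent of I, with normal form x.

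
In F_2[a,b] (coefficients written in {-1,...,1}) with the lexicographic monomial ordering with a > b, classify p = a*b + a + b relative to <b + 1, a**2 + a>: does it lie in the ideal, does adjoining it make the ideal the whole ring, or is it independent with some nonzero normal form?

Adjoining a*b + a + b makes the ideal the whole ring: the system is inconsistent.

First compute the reduced Gröbner basis of I by Buchberger's algorithm.
f_1 = b + 1, LT = b.
f_2 = a**2 + a, LT = a**2.

S(f_1,f_2): leading monomials are coprime, so the S-polynomial reduces to 0 (Buchberger's first criterion).
Every S-polynomial of the final basis reduces to 0, so we have a Gröbner basis.
Inter-reduce: drop elements whose leading term is divisible by another's, tail-reduce, and make monic.
Reduced Gröbner basis: {a**2 + a, b + 1}.
Label its elements g_1 = a**2 + a, g_2 = b + 1.

Reduce p = a*b + a + b modulo G:
  leading term a*b: subtract (a)·g_2 from a*b + a + b → b
  leading term b: subtract (1)·g_2 from b → 1
  leading term 1: no divisor's leading term divides it; move 1 to the remainder.
  normal form = 1.
The normal form is nonzero, so p ∉ I. Since p minus its normal form lies in I, I + (p) = I + (r) where r = 1; decide whether this ideal is the whole ring.
Here r = 1 is a nonzero constant, hence a unit: 1 ∈ I + (p), the Gröbner basis of I + (p) is {1}, and the enlarged system has no common solution — adjoining p is inconsistent.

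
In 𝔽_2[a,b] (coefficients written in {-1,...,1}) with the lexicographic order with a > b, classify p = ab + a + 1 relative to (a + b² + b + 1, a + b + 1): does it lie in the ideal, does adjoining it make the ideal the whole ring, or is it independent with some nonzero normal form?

ab + a + 1 lies in I (it reduces to 0).

First compute the reduced Gröbner basis of I by Buchberger's algorithm.
f_1 = a + b² + b + 1, LT = a.
f_2 = a + b + 1, LT = a.

S(f_1,f_2): lcm = a. S = b².
  reduce S modulo (f_1, f_2):
  remainder b² ≠ 0; add h_3 = b² to the basis.

The other S-polynomials (S(f_1,h_3), S(f_2,h_3)) all reduce to 0 modulo the current basis, so we have a Gröbner basis.
Inter-reduce: drop elements whose leading term is divisible by another's, tail-reduce, and make monic.
Reduced Gröbner basis: {a + b + 1, b²}.
Label its elements g_1 = a + b + 1, g_2 = b².

Reduce p = ab + a + 1 modulo G:
  leading term ab: subtract (b)·g_1 from ab + a + 1 → a + b² + b + 1
  leading term a: subtract (1)·g_1 from a + b² + b + 1 → b²
  leading term b²: subtract (1)·g_2 from b² → 0
  normal form = 0.
Since the normal form is 0, p ∈ I.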